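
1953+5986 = 7939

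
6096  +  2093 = 8189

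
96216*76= 7312416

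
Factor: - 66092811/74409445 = -3^1 * 5^(- 1)*11^( - 1)*19^1*467^( - 1)*2897^( - 1) * 1159523^1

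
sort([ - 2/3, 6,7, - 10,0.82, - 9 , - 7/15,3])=[ - 10, - 9,  -  2/3, - 7/15, 0.82, 3, 6, 7]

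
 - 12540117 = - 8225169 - 4314948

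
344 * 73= 25112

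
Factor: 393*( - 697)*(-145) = 3^1*5^1* 17^1*29^1*41^1*131^1 = 39718545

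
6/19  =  6/19 = 0.32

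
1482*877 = 1299714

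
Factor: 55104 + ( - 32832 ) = 2^8* 3^1*29^1 = 22272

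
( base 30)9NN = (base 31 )959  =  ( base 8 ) 21155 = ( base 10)8813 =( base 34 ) 7L7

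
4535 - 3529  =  1006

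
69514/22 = 34757/11 = 3159.73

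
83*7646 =634618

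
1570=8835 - 7265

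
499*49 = 24451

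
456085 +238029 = 694114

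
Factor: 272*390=106080 = 2^5*3^1*5^1 *13^1*17^1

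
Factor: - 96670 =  - 2^1*5^1*7^1*1381^1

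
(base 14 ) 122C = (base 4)301220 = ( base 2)110001101000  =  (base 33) 2u8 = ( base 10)3176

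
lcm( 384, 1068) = 34176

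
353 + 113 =466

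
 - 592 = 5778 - 6370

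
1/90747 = 1/90747 = 0.00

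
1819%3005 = 1819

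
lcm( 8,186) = 744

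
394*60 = 23640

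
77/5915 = 11/845  =  0.01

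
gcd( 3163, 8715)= 1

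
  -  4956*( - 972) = 4817232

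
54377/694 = 54377/694 = 78.35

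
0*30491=0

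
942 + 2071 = 3013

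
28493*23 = 655339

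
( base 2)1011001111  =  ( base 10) 719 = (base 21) 1D5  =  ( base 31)N6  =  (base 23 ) 186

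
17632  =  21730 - 4098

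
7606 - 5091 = 2515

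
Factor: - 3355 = -5^1 *11^1*61^1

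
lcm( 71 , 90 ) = 6390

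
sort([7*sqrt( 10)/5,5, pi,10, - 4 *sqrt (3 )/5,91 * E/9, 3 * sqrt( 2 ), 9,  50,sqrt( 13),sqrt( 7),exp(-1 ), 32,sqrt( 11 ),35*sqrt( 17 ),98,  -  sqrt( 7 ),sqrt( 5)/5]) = [- sqrt( 7),  -  4*sqrt(3)/5,exp( - 1),sqrt( 5)/5, sqrt( 7 ), pi,sqrt(11 ), sqrt( 13),3 *sqrt(2), 7 *sqrt( 10 )/5 , 5, 9, 10,91 * E/9,32 , 50,  98,35*sqrt( 17 ) ]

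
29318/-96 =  - 306 + 29/48 = - 305.40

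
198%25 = 23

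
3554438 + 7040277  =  10594715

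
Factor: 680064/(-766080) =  - 3^( - 1) * 5^( - 1) * 11^1*19^( - 1)*23^1 = -253/285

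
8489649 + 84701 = 8574350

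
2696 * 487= 1312952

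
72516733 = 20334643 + 52182090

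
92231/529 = 174 + 185/529 = 174.35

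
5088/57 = 89+5/19 = 89.26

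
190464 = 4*47616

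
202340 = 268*755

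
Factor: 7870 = 2^1*5^1*787^1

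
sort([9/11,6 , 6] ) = [9/11, 6,6 ]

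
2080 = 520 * 4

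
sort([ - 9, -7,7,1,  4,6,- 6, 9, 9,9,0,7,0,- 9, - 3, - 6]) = [- 9 , - 9 ,  -  7,-6, - 6,-3, 0,  0,1,4,6,7 , 7, 9,9,9]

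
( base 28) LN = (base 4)21203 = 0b1001100011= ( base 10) 611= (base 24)11B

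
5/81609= 5/81609 = 0.00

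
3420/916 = 3 + 168/229 =3.73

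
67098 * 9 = 603882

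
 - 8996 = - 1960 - 7036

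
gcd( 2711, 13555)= 2711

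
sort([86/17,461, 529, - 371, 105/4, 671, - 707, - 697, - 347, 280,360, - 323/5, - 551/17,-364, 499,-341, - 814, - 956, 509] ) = [ - 956,-814, - 707, - 697,-371, - 364, - 347,  -  341, -323/5, - 551/17, 86/17, 105/4,280, 360, 461, 499,509, 529,671]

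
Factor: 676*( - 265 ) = -2^2  *  5^1*13^2*53^1 = -179140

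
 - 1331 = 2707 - 4038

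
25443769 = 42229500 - 16785731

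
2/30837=2/30837= 0.00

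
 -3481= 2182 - 5663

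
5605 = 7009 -1404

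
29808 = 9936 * 3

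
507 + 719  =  1226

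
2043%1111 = 932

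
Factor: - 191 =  - 191^1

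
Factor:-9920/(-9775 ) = 1984/1955=2^6*5^( -1)*17^ ( - 1)*23^( - 1) *31^1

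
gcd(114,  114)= 114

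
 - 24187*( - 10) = 241870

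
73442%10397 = 663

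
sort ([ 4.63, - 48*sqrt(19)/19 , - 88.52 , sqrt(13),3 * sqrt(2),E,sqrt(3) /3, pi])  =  [ - 88.52, - 48*sqrt( 19 )/19,sqrt(3 ) /3, E,pi, sqrt(13),3*sqrt ( 2),4.63]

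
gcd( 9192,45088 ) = 8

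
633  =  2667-2034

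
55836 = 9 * 6204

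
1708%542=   82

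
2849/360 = 7 + 329/360 = 7.91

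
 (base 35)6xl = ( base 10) 8526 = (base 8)20516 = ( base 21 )J70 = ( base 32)8ae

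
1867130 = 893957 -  - 973173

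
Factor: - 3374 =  - 2^1*7^1*241^1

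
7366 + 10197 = 17563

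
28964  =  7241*4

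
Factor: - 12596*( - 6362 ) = 80135752 = 2^3*47^1 * 67^1*3181^1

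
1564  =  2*782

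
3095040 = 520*5952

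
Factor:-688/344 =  -2  =  -2^1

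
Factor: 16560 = 2^4*3^2*5^1 * 23^1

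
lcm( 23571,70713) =70713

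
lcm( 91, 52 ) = 364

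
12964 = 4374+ 8590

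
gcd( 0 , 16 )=16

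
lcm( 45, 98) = 4410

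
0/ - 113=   0/1 = -0.00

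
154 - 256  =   - 102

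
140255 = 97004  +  43251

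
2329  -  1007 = 1322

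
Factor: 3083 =3083^1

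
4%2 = 0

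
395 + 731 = 1126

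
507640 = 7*72520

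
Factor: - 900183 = -3^1*191^1*1571^1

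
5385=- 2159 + 7544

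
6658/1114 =5 + 544/557  =  5.98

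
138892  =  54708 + 84184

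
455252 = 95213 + 360039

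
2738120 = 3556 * 770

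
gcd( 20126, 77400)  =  2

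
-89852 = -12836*7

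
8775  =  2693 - -6082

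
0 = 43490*0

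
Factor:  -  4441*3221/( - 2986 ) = 14304461/2986 = 2^(-1)*1493^(-1)*3221^1*4441^1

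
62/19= 62/19=3.26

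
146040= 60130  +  85910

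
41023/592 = 69 + 175/592 = 69.30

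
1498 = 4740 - 3242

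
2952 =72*41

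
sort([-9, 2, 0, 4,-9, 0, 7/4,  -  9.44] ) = [ - 9.44, - 9,  -  9, 0,0, 7/4 , 2 , 4 ] 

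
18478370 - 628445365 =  - 609966995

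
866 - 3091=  - 2225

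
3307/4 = 3307/4 = 826.75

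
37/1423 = 37/1423 =0.03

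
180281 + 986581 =1166862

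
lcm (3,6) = 6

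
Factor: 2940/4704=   2^( - 3)*5^1=5/8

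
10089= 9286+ 803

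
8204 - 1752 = 6452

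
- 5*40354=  - 201770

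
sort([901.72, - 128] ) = [ - 128, 901.72] 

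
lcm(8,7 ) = 56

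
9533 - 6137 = 3396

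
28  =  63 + -35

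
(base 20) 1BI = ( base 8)1176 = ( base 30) L8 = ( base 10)638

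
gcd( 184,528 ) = 8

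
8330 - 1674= 6656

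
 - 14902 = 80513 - 95415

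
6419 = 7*917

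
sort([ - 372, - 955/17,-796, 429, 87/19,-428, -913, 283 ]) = [ - 913 , - 796, -428 , - 372,  -  955/17,87/19, 283,429 ] 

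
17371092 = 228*76189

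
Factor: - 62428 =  - 2^2*15607^1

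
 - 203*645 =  - 130935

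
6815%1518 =743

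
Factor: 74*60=4440 =2^3*3^1*5^1*37^1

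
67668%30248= 7172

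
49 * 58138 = 2848762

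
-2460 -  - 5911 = 3451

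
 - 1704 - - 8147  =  6443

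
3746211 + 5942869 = 9689080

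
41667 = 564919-523252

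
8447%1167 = 278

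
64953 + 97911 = 162864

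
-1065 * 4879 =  - 5196135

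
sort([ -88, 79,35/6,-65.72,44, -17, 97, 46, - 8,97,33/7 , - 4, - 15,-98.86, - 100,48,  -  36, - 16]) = [ - 100, - 98.86, - 88, - 65.72, - 36,  -  17, - 16, - 15, - 8,- 4,  33/7, 35/6, 44, 46,48, 79, 97,  97]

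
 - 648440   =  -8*81055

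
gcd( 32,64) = 32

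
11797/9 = 1310+7/9 = 1310.78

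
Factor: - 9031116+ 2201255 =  - 137^1*49853^1= - 6829861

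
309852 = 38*8154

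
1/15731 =1/15731=0.00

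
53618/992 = 26809/496= 54.05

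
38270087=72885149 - 34615062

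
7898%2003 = 1889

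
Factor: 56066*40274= 2^2*13^1*17^2 *97^1*1549^1=2258002084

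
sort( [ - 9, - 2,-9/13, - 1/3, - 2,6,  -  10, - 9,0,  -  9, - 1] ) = [- 10,-9 , - 9, - 9, - 2 ,-2, - 1, - 9/13, - 1/3, 0, 6]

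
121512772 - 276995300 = -155482528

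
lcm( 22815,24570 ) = 319410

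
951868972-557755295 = 394113677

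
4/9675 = 4/9675= 0.00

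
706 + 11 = 717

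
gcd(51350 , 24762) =2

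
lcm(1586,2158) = 131638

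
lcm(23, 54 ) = 1242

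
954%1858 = 954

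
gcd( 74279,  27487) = 1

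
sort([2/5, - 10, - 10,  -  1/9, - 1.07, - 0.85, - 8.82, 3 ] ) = [ - 10,-10, - 8.82, - 1.07,-0.85,-1/9 , 2/5,3 ]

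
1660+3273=4933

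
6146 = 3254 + 2892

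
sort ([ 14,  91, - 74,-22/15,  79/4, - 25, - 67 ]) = [ - 74, - 67, - 25, - 22/15, 14, 79/4,91]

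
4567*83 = 379061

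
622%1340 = 622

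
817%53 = 22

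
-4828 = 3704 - 8532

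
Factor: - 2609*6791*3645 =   -  3^6*5^1*2609^1 *6791^1 = - 64581085755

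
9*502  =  4518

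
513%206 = 101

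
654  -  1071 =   -  417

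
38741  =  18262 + 20479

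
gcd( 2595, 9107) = 1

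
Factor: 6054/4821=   2018/1607 = 2^1*1009^1*1607^ ( - 1 ) 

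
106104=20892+85212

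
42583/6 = 7097+1/6 = 7097.17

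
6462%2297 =1868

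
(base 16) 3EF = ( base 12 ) 6bb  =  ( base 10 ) 1007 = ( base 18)31H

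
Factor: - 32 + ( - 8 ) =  - 40 = - 2^3*5^1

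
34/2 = 17 = 17.00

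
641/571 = 1 + 70/571 = 1.12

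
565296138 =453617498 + 111678640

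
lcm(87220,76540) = 3750460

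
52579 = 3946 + 48633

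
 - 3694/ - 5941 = 3694/5941 = 0.62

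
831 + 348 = 1179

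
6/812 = 3/406   =  0.01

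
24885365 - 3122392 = 21762973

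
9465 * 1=9465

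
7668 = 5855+1813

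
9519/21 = 453 + 2/7   =  453.29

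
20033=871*23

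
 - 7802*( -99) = 772398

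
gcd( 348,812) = 116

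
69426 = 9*7714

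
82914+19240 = 102154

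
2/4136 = 1/2068=0.00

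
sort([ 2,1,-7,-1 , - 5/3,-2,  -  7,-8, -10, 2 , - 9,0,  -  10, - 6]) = [-10, - 10,-9, - 8, - 7 , - 7,-6,-2, - 5/3,-1, 0,  1 , 2, 2 ]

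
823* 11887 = 9783001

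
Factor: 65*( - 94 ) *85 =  - 2^1*5^2*13^1*17^1* 47^1  =  - 519350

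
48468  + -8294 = 40174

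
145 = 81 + 64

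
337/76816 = 337/76816 = 0.00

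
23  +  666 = 689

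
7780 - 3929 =3851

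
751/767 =751/767 = 0.98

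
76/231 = 76/231 = 0.33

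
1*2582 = 2582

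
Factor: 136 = 2^3*17^1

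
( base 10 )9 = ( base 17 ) 9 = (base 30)9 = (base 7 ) 12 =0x9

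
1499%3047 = 1499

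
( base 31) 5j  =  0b10101110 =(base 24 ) 76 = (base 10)174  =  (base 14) C6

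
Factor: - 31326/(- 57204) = 2^(  -  1)*3^(  -  1) * 7^( - 1) *23^1 = 23/42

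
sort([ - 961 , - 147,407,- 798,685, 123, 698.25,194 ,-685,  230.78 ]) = [ - 961, - 798, - 685, - 147 , 123,194,  230.78, 407, 685,  698.25 ] 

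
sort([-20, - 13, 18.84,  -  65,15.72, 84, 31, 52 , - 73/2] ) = [- 65,  -  73/2,-20, - 13,15.72,18.84, 31, 52 , 84] 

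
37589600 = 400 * 93974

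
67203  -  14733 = 52470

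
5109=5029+80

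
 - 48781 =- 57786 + 9005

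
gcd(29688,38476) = 4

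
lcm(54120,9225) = 811800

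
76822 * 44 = 3380168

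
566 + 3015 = 3581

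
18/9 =2 = 2.00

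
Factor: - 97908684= - 2^2*3^1*1499^1*5443^1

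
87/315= 29/105 =0.28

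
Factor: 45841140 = 2^2*3^4  *  5^1*28297^1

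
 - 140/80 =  - 7/4 =- 1.75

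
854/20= 427/10 = 42.70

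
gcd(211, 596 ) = 1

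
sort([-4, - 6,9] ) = [ - 6, - 4, 9 ]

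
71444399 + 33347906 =104792305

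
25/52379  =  25/52379 = 0.00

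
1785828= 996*1793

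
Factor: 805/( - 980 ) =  - 2^( - 2) * 7^(- 1) * 23^1  =  -  23/28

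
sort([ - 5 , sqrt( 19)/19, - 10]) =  [- 10, - 5,sqrt ( 19) /19] 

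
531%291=240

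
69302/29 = 69302/29 = 2389.72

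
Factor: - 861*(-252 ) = 216972  =  2^2* 3^3*7^2*41^1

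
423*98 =41454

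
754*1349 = 1017146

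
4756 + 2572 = 7328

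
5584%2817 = 2767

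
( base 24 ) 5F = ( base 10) 135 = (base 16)87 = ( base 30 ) 4f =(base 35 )3U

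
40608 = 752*54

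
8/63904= 1/7988 = 0.00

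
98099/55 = 98099/55 = 1783.62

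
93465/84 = 31155/28 = 1112.68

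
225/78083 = 225/78083 = 0.00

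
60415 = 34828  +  25587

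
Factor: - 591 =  - 3^1*197^1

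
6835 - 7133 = -298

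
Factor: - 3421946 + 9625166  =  2^2*3^1*5^1*103387^1=6203220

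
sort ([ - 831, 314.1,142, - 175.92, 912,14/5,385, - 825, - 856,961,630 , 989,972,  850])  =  [ - 856, - 831, - 825, - 175.92,14/5,142,314.1,385,630,850, 912, 961, 972 , 989]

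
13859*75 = 1039425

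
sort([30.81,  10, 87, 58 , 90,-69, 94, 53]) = [ - 69, 10,30.81, 53, 58, 87, 90, 94 ]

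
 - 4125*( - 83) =342375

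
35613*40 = 1424520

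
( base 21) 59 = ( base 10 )114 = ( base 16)72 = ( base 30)3o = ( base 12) 96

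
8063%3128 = 1807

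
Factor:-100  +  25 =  - 3^1  *  5^2 = -75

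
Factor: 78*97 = 2^1*3^1*13^1*97^1  =  7566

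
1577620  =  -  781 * ( - 2020 ) 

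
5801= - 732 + 6533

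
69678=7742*9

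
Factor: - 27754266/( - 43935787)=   2^1*3^1*7^( - 1)*491^1*9421^1*6276541^( - 1 )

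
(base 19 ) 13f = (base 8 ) 661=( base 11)364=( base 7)1156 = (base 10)433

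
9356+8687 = 18043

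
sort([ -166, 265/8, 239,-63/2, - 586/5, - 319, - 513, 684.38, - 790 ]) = [ - 790 , - 513, - 319,-166 , - 586/5 , - 63/2,265/8,239 , 684.38 ] 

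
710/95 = 142/19 = 7.47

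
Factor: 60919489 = 3343^1 * 18223^1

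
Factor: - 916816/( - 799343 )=2^4*57301^1 * 799343^( - 1 ) 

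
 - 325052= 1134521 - 1459573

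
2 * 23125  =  46250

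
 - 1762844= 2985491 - 4748335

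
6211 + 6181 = 12392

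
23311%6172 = 4795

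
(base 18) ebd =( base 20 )bh7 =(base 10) 4747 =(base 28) 61f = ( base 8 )11213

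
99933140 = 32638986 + 67294154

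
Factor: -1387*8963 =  - 12431681 = - 19^1*73^1*8963^1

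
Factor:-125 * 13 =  - 5^3*13^1 = - 1625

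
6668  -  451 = 6217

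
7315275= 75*97537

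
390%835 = 390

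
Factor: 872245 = 5^1 *11^1*15859^1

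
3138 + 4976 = 8114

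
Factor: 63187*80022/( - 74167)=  - 5056350114/74167 = -  2^1*  3^1*179^1 *353^1*13337^1*74167^( - 1)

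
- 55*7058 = -388190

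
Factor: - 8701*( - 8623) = 75028723 = 7^1*11^1*113^1*8623^1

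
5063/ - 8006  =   - 1 + 2943/8006 = - 0.63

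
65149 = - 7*( - 9307)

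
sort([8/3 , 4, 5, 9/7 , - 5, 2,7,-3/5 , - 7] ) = [ - 7,- 5, - 3/5 , 9/7, 2 , 8/3, 4, 5, 7]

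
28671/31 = 28671/31 = 924.87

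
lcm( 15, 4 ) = 60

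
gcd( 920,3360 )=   40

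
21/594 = 7/198=   0.04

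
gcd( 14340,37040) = 20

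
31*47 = 1457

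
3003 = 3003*1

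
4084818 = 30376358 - 26291540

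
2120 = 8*265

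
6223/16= 388 + 15/16 = 388.94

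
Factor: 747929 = 7^1*13^1*8219^1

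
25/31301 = 25/31301 = 0.00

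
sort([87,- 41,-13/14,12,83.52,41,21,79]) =[-41,  -  13/14 , 12,21 , 41, 79 , 83.52, 87]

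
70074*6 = 420444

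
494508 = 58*8526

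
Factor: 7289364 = 2^2*3^1*131^1*4637^1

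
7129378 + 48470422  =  55599800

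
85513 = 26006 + 59507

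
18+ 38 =56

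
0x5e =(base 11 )86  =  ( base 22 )46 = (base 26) 3G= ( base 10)94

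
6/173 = 6/173 = 0.03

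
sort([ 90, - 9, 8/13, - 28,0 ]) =[-28, - 9,0,8/13,  90]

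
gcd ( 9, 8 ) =1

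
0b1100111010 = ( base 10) 826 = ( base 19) 259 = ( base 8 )1472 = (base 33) p1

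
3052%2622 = 430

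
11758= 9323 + 2435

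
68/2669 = 4/157 = 0.03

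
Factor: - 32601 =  - 3^1 * 10867^1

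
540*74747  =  40363380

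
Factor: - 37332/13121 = -2^2*3^2*17^1*61^1*13121^( - 1 ) 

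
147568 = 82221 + 65347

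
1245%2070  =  1245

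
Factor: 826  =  2^1 *7^1*59^1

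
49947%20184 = 9579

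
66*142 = 9372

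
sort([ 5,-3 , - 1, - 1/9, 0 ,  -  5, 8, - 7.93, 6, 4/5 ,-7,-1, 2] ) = [  -  7.93, - 7, - 5,-3, - 1, - 1 ,  -  1/9, 0,4/5,2,  5,6, 8 ] 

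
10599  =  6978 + 3621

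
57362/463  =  57362/463 = 123.89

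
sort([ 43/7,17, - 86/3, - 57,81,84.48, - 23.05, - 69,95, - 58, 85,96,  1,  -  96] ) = [ - 96, - 69, - 58,- 57,-86/3,-23.05,1,  43/7, 17,81,84.48,85,95, 96] 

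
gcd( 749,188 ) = 1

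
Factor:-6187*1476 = -2^2*3^2*23^1*41^1*269^1 = - 9132012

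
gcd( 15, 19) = 1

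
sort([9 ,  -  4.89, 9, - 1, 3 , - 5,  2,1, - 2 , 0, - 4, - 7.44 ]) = [- 7.44, - 5, - 4.89 , - 4, - 2, - 1, 0,1, 2, 3,  9, 9]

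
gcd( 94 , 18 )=2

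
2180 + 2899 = 5079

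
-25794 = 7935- 33729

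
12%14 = 12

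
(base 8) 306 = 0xc6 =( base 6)530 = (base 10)198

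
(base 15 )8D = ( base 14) 97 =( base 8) 205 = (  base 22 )61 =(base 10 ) 133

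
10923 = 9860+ 1063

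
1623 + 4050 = 5673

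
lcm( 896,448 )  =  896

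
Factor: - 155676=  - 2^2 * 3^1 * 12973^1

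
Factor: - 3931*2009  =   - 7897379 = - 7^2*41^1 * 3931^1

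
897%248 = 153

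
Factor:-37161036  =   - 2^2*3^2*11^2*19^1*449^1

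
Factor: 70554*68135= 2^1*3^1*5^1*11^1*1069^1 * 13627^1 = 4807196790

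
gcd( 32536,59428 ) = 332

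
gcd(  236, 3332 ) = 4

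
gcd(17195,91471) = 1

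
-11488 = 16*(  -  718 ) 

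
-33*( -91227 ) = 3010491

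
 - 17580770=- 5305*3314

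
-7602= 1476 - 9078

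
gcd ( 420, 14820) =60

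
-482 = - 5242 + 4760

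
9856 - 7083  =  2773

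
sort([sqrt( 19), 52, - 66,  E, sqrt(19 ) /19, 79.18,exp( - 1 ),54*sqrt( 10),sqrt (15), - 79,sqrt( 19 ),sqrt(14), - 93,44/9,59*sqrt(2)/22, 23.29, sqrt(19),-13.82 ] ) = [-93, - 79,-66, - 13.82,  sqrt(19)/19,exp( - 1), E, sqrt(14 ), 59*sqrt( 2)/22,sqrt ( 15 ),sqrt( 19) , sqrt( 19 ),sqrt(19),44/9,23.29, 52,79.18,54*sqrt(10) ] 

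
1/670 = 1/670 = 0.00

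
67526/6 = 11254 + 1/3 = 11254.33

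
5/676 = 5/676 = 0.01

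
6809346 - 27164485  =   - 20355139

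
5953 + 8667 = 14620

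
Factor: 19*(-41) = -19^1*41^1 = - 779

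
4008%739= 313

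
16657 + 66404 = 83061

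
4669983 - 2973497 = 1696486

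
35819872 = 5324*6728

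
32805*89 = 2919645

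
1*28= 28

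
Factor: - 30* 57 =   -  2^1*3^2*5^1*19^1=- 1710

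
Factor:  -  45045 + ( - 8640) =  - 53685 = -  3^2*5^1*1193^1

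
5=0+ 5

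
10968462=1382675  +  9585787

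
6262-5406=856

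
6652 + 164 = 6816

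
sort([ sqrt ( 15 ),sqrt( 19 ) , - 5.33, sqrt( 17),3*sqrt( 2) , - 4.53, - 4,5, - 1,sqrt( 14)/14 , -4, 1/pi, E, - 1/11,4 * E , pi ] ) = [ - 5.33 , - 4.53 ,  -  4, - 4, - 1 , - 1/11 , sqrt( 14)/14,1/pi,E, pi , sqrt( 15),  sqrt( 17),3*sqrt ( 2), sqrt( 19 ) , 5, 4*E ]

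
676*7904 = 5343104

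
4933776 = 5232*943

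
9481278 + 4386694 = 13867972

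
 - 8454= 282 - 8736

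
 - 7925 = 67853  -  75778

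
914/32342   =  457/16171 = 0.03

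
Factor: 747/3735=1/5 = 5^ ( - 1)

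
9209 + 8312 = 17521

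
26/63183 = 26/63183 = 0.00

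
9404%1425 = 854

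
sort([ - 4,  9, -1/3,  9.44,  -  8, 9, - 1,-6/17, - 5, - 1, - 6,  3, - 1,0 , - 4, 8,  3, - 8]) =[ - 8,  -  8, - 6, - 5, - 4, - 4, - 1, - 1, - 1, - 6/17,-1/3, 0,3 , 3, 8, 9, 9, 9.44]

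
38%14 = 10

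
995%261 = 212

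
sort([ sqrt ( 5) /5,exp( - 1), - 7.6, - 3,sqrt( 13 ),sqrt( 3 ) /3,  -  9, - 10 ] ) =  [ - 10, - 9, - 7.6, - 3, exp(-1 ) , sqrt (5) /5, sqrt (3 ) /3,sqrt( 13) ] 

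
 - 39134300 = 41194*(- 950 )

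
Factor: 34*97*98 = 323204 = 2^2*7^2*17^1*97^1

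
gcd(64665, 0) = 64665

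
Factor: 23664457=23664457^1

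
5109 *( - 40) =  - 204360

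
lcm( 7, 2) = 14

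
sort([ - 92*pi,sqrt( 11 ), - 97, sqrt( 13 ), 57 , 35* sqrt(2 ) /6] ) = [ - 92*pi,- 97 , sqrt(11), sqrt(13),  35*sqrt(2 )/6,  57]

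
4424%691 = 278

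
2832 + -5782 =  - 2950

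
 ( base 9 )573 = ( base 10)471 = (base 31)f6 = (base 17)1AC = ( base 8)727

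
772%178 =60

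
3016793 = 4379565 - 1362772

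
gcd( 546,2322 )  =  6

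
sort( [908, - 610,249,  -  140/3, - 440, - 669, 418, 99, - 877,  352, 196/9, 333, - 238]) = [ - 877,-669, - 610  , - 440, - 238,  -  140/3,196/9,99, 249, 333, 352 , 418,908]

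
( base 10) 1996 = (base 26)2ok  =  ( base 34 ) 1OO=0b11111001100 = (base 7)5551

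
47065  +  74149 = 121214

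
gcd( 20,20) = 20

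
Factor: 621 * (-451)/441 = -31119/49 =-3^1*7^ (-2 )*11^1 * 23^1*41^1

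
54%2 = 0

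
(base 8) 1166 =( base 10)630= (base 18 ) 1h0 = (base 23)149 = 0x276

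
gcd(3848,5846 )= 74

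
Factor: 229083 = 3^1*19^1 * 4019^1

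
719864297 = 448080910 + 271783387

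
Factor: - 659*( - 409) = 269531 = 409^1 * 659^1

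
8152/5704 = 1019/713 = 1.43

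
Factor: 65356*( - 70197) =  - 2^2  *3^1*16339^1*23399^1 = - 4587795132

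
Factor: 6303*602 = 3794406=2^1*3^1*7^1*11^1*43^1*191^1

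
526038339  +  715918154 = 1241956493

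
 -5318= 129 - 5447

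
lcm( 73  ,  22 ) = 1606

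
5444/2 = 2722= 2722.00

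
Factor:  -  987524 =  - 2^2*271^1*911^1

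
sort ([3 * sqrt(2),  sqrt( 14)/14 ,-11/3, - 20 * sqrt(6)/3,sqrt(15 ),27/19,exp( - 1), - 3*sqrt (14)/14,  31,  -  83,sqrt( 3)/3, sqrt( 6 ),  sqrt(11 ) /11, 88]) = [- 83, - 20*sqrt(6 ) /3, - 11/3, - 3*sqrt( 14)/14,sqrt(14)/14 , sqrt( 11)/11,  exp(-1 ), sqrt (3) /3, 27/19, sqrt(6) , sqrt( 15),  3 * sqrt( 2), 31, 88 ] 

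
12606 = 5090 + 7516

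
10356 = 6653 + 3703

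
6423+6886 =13309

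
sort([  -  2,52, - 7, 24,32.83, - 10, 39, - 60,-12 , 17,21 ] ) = [-60,-12,-10,-7, - 2,  17,21, 24, 32.83,  39, 52 ]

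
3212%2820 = 392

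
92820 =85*1092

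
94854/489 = 193 + 159/163 = 193.98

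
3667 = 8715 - 5048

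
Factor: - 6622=-2^1*7^1*11^1* 43^1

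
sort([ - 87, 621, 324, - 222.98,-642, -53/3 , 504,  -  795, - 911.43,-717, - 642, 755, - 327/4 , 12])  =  [-911.43 , - 795,- 717, - 642, - 642,-222.98, - 87, - 327/4, - 53/3, 12,324, 504, 621,755]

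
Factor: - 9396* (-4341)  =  40788036=2^2*3^5 * 29^1*1447^1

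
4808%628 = 412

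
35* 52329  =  1831515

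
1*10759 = 10759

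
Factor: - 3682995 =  - 3^1*5^1*245533^1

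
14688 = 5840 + 8848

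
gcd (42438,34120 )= 2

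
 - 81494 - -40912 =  - 40582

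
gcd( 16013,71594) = 1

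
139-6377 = -6238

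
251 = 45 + 206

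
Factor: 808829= 7^1*115547^1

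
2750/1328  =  1375/664= 2.07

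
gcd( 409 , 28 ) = 1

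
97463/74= 1317 + 5/74 = 1317.07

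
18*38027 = 684486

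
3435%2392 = 1043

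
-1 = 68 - 69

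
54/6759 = 6/751  =  0.01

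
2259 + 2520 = 4779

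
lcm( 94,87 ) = 8178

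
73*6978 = 509394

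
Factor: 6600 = 2^3*3^1* 5^2*11^1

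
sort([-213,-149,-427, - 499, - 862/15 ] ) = [  -  499, -427, - 213,-149 , - 862/15]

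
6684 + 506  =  7190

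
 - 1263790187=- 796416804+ - 467373383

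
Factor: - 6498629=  - 6498629^1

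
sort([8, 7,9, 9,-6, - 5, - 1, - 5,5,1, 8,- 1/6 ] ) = [ - 6,-5,-5, - 1, - 1/6, 1,5,7,8, 8, 9, 9] 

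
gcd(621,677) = 1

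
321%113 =95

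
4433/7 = 4433/7 = 633.29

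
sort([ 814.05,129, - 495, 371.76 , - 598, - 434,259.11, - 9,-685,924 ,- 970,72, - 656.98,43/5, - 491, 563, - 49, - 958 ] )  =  [ - 970, - 958, - 685 , - 656.98, - 598,-495, - 491, - 434 , - 49, - 9, 43/5, 72,129,259.11,371.76,563, 814.05, 924 ]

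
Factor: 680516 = 2^2*61^1*2789^1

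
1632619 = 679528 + 953091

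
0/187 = 0 = 0.00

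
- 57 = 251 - 308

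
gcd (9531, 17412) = 3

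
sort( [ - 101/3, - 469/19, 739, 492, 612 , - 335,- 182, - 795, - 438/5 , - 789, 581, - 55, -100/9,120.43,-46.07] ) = [ - 795,-789, - 335,- 182, - 438/5 ,  -  55, - 46.07, - 101/3, - 469/19, - 100/9,120.43, 492,581, 612,739 ]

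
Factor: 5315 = 5^1 * 1063^1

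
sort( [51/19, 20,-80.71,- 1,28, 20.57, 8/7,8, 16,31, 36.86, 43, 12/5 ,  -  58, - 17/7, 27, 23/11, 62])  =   [ -80.71, - 58, - 17/7, - 1, 8/7,23/11, 12/5, 51/19, 8 , 16, 20, 20.57 , 27, 28, 31 , 36.86,43, 62 ] 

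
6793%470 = 213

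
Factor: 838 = 2^1*419^1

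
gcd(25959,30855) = 51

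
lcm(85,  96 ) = 8160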